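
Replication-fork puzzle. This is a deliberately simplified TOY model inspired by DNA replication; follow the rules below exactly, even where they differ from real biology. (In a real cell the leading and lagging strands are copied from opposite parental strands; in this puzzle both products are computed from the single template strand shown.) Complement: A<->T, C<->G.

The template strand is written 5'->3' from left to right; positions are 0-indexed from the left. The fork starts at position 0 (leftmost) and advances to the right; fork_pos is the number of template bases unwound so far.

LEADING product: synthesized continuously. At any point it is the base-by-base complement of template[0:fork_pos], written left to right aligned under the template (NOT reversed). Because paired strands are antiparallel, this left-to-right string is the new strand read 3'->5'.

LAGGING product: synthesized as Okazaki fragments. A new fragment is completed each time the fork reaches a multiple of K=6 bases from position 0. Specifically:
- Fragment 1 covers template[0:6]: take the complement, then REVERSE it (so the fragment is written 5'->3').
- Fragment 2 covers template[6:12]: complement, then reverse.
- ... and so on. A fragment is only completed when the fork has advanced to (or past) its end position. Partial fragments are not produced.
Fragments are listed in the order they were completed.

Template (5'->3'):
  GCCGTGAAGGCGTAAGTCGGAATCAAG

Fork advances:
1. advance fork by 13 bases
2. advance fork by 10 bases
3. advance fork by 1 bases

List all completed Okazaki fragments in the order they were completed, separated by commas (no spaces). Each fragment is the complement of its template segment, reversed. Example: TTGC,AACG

Step 1: advance 13 -> fork_pos = 0 + 13 = 13. Reached multiple(s) of 6: 6, 12 -> fragments 1-2 completed (2 total).
Step 2: advance 10 -> fork_pos = 13 + 10 = 23. Reached multiple(s) of 6: 18 -> fragment 3 completed (3 total).
Step 3: advance 1 -> fork_pos = 23 + 1 = 24. Reached multiple(s) of 6: 24 -> fragment 4 completed (4 total).
Final fork_pos = 24, so 4 fragment(s) are complete. Build each: template segment -> complement -> reverse.
Fragment 1: template[0:6] = GCCGTG -> complement CGGCAC -> reversed CACGGC
Fragment 2: template[6:12] = AAGGCG -> complement TTCCGC -> reversed CGCCTT
Fragment 3: template[12:18] = TAAGTC -> complement ATTCAG -> reversed GACTTA
Fragment 4: template[18:24] = GGAATC -> complement CCTTAG -> reversed GATTCC

Answer: CACGGC,CGCCTT,GACTTA,GATTCC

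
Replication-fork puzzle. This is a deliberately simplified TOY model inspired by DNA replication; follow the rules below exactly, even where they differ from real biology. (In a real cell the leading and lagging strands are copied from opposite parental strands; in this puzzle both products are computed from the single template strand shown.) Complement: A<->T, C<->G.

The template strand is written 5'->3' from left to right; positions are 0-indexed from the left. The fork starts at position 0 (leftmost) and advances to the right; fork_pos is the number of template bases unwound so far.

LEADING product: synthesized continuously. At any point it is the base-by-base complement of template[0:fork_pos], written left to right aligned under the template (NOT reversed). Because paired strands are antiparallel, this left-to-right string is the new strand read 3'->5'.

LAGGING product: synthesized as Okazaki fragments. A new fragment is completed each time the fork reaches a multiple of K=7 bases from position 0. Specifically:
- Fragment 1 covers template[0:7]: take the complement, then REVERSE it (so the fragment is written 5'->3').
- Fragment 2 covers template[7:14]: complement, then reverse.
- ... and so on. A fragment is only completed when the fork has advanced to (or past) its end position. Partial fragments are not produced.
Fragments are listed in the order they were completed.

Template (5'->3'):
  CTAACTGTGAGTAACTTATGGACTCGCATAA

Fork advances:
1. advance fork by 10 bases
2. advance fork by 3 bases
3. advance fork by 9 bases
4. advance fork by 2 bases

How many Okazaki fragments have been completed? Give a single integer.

Answer: 3

Derivation:
Step 1: advance 10 -> fork_pos = 0 + 10 = 10. Reached multiple(s) of 7: 7 -> fragment 1 completed (1 total).
Step 2: advance 3 -> fork_pos = 10 + 3 = 13. Next multiple of 7 is 14 (not reached); still 1 fragment(s).
Step 3: advance 9 -> fork_pos = 13 + 9 = 22. Reached multiple(s) of 7: 14, 21 -> fragments 2-3 completed (3 total).
Step 4: advance 2 -> fork_pos = 22 + 2 = 24. Next multiple of 7 is 28 (not reached); still 3 fragment(s).
Check: final fork_pos = 24; the multiples of 7 that are <= 24 are 7..21 -> 24 // 7 = 3 completed fragment(s).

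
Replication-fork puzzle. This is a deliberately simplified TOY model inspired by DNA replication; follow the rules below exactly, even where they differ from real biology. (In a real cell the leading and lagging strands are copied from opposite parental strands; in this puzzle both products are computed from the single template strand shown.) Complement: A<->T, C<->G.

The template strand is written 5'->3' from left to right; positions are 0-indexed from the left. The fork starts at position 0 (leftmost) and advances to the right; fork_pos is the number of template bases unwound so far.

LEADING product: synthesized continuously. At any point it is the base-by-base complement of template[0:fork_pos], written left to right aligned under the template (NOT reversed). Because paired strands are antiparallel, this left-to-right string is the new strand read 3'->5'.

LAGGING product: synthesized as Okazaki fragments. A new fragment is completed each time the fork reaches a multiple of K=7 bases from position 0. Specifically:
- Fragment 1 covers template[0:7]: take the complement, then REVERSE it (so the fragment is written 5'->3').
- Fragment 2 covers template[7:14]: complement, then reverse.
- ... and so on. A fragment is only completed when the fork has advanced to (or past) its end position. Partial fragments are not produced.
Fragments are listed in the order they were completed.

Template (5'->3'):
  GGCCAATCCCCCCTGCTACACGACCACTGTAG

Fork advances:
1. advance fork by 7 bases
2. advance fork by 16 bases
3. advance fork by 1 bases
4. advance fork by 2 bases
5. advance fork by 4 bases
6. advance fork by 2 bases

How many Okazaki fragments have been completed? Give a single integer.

Step 1: advance 7 -> fork_pos = 0 + 7 = 7. Reached multiple(s) of 7: 7 -> fragment 1 completed (1 total).
Step 2: advance 16 -> fork_pos = 7 + 16 = 23. Reached multiple(s) of 7: 14, 21 -> fragments 2-3 completed (3 total).
Step 3: advance 1 -> fork_pos = 23 + 1 = 24. Next multiple of 7 is 28 (not reached); still 3 fragment(s).
Step 4: advance 2 -> fork_pos = 24 + 2 = 26. Next multiple of 7 is 28 (not reached); still 3 fragment(s).
Step 5: advance 4 -> fork_pos = 26 + 4 = 30. Reached multiple(s) of 7: 28 -> fragment 4 completed (4 total).
Step 6: advance 2 -> fork_pos = 30 + 2 = 32. Next multiple of 7 is 35 (not reached); still 4 fragment(s).
Check: final fork_pos = 32; the multiples of 7 that are <= 32 are 7..28 -> 32 // 7 = 4 completed fragment(s).

Answer: 4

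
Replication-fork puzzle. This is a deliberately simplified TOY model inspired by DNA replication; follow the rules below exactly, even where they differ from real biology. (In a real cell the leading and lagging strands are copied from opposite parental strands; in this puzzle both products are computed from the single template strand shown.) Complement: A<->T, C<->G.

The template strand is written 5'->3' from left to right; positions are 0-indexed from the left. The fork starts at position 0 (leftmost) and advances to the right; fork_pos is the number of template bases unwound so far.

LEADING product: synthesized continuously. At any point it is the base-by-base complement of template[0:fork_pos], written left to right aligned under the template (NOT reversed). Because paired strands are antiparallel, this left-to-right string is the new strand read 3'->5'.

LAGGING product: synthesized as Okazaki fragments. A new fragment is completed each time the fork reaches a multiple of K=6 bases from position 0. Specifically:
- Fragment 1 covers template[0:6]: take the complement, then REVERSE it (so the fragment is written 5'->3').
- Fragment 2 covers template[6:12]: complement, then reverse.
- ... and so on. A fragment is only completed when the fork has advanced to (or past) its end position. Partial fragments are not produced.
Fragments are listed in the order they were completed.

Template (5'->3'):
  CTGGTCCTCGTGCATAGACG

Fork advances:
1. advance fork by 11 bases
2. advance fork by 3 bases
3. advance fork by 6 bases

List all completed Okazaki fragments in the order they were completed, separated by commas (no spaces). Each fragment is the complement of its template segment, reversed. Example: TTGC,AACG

Step 1: advance 11 -> fork_pos = 0 + 11 = 11. Reached multiple(s) of 6: 6 -> fragment 1 completed (1 total).
Step 2: advance 3 -> fork_pos = 11 + 3 = 14. Reached multiple(s) of 6: 12 -> fragment 2 completed (2 total).
Step 3: advance 6 -> fork_pos = 14 + 6 = 20. Reached multiple(s) of 6: 18 -> fragment 3 completed (3 total).
Final fork_pos = 20, so 3 fragment(s) are complete. Build each: template segment -> complement -> reverse.
Fragment 1: template[0:6] = CTGGTC -> complement GACCAG -> reversed GACCAG
Fragment 2: template[6:12] = CTCGTG -> complement GAGCAC -> reversed CACGAG
Fragment 3: template[12:18] = CATAGA -> complement GTATCT -> reversed TCTATG

Answer: GACCAG,CACGAG,TCTATG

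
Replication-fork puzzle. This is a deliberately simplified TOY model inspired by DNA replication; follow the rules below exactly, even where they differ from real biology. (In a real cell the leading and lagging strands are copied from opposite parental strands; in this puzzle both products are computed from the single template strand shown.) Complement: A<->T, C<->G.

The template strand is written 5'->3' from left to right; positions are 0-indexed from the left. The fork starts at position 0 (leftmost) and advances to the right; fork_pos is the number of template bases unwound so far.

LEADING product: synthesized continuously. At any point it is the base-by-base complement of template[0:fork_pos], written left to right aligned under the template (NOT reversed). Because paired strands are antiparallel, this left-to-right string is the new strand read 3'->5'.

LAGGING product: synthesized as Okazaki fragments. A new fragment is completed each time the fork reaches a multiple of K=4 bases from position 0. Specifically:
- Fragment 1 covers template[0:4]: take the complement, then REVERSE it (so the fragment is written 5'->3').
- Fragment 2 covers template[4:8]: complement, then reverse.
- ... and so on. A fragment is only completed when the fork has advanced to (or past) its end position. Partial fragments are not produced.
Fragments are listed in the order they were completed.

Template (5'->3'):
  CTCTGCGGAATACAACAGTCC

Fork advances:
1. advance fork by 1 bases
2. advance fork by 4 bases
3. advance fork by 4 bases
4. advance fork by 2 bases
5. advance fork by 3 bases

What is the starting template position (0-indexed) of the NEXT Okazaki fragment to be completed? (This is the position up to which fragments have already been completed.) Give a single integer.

Step 1: advance 1 -> fork_pos = 0 + 1 = 1. Next multiple of 4 is 4 (not reached); still 0 fragment(s).
Step 2: advance 4 -> fork_pos = 1 + 4 = 5. Reached multiple(s) of 4: 4 -> fragment 1 completed (1 total).
Step 3: advance 4 -> fork_pos = 5 + 4 = 9. Reached multiple(s) of 4: 8 -> fragment 2 completed (2 total).
Step 4: advance 2 -> fork_pos = 9 + 2 = 11. Next multiple of 4 is 12 (not reached); still 2 fragment(s).
Step 5: advance 3 -> fork_pos = 11 + 3 = 14. Reached multiple(s) of 4: 12 -> fragment 3 completed (3 total).
3 fragment(s) completed, covering template[0:12] (3 x 4 = 12). The next fragment, fragment 4, covers template[12:16], so it starts at position 12.

Answer: 12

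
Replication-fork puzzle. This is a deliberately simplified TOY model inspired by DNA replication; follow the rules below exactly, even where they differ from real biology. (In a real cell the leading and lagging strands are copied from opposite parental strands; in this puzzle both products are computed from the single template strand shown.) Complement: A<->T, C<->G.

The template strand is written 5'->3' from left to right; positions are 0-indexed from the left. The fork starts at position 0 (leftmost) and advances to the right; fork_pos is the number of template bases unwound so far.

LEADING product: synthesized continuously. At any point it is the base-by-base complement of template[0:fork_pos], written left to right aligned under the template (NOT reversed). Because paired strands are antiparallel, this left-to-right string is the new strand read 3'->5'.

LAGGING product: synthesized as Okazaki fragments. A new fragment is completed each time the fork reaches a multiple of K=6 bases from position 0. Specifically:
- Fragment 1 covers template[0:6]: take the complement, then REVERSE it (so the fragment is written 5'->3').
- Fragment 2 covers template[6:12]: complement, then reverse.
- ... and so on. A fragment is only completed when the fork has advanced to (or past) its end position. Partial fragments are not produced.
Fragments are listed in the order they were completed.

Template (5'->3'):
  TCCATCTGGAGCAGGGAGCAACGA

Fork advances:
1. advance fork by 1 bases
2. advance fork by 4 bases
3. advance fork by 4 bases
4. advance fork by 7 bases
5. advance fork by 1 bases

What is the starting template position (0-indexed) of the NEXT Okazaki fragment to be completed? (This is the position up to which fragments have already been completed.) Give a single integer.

Answer: 12

Derivation:
Step 1: advance 1 -> fork_pos = 0 + 1 = 1. Next multiple of 6 is 6 (not reached); still 0 fragment(s).
Step 2: advance 4 -> fork_pos = 1 + 4 = 5. Next multiple of 6 is 6 (not reached); still 0 fragment(s).
Step 3: advance 4 -> fork_pos = 5 + 4 = 9. Reached multiple(s) of 6: 6 -> fragment 1 completed (1 total).
Step 4: advance 7 -> fork_pos = 9 + 7 = 16. Reached multiple(s) of 6: 12 -> fragment 2 completed (2 total).
Step 5: advance 1 -> fork_pos = 16 + 1 = 17. Next multiple of 6 is 18 (not reached); still 2 fragment(s).
2 fragment(s) completed, covering template[0:12] (2 x 6 = 12). The next fragment, fragment 3, covers template[12:18], so it starts at position 12.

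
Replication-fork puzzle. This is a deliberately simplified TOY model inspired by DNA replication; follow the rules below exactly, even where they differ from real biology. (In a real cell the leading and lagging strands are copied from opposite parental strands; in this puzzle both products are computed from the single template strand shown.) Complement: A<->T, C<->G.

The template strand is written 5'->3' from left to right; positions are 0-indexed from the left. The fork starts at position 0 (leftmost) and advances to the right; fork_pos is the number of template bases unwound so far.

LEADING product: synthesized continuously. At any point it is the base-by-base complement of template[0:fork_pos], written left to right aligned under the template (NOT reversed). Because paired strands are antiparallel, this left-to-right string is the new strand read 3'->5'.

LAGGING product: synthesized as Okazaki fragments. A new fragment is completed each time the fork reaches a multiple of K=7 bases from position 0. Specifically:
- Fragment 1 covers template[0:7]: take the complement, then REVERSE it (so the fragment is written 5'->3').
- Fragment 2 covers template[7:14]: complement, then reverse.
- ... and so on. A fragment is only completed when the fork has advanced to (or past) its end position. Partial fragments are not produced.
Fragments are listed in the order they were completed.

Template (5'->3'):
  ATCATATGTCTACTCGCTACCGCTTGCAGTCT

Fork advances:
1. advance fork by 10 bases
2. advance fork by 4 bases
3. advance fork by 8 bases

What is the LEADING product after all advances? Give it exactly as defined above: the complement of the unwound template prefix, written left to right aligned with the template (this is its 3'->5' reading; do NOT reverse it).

Step 1: advance 10 -> fork_pos = 0 + 10 = 10.
Step 2: advance 4 -> fork_pos = 10 + 4 = 14.
Step 3: advance 8 -> fork_pos = 14 + 8 = 22.
Unwound prefix: template[0:22] = ATCATATGTCTACTCGCTACCG
Complement it base by base (A<->T, C<->G), keeping left-to-right order:
  [0:5] ATCAT -> TAGTA
  [5:10] ATGTC -> TACAG
  [10:15] TACTC -> ATGAG
  [15:20] GCTAC -> CGATG
  [20:22] CG -> GC
Concatenate: TAGTATACAGATGAGCGATGGC (length 22; written aligned with the template, i.e. 3'->5').

Answer: TAGTATACAGATGAGCGATGGC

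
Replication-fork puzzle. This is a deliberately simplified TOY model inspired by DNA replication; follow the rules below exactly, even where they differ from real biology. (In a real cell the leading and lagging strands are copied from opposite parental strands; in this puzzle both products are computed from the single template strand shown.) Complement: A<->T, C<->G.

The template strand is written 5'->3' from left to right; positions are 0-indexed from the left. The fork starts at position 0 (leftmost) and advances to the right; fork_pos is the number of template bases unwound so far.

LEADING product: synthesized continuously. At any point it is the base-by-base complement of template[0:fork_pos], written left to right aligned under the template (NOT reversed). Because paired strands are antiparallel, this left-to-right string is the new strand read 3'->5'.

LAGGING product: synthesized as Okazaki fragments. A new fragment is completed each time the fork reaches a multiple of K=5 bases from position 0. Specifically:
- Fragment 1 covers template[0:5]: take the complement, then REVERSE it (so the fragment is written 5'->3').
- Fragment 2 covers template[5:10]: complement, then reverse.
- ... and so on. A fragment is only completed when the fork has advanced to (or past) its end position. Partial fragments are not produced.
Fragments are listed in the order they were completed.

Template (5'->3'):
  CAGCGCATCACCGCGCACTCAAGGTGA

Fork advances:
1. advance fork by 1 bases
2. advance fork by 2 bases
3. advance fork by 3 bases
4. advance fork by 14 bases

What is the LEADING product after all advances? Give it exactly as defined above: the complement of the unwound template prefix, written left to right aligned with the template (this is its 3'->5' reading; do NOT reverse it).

Step 1: advance 1 -> fork_pos = 0 + 1 = 1.
Step 2: advance 2 -> fork_pos = 1 + 2 = 3.
Step 3: advance 3 -> fork_pos = 3 + 3 = 6.
Step 4: advance 14 -> fork_pos = 6 + 14 = 20.
Unwound prefix: template[0:20] = CAGCGCATCACCGCGCACTC
Complement it base by base (A<->T, C<->G), keeping left-to-right order:
  [0:5] CAGCG -> GTCGC
  [5:10] CATCA -> GTAGT
  [10:15] CCGCG -> GGCGC
  [15:20] CACTC -> GTGAG
Concatenate: GTCGCGTAGTGGCGCGTGAG (length 20; written aligned with the template, i.e. 3'->5').

Answer: GTCGCGTAGTGGCGCGTGAG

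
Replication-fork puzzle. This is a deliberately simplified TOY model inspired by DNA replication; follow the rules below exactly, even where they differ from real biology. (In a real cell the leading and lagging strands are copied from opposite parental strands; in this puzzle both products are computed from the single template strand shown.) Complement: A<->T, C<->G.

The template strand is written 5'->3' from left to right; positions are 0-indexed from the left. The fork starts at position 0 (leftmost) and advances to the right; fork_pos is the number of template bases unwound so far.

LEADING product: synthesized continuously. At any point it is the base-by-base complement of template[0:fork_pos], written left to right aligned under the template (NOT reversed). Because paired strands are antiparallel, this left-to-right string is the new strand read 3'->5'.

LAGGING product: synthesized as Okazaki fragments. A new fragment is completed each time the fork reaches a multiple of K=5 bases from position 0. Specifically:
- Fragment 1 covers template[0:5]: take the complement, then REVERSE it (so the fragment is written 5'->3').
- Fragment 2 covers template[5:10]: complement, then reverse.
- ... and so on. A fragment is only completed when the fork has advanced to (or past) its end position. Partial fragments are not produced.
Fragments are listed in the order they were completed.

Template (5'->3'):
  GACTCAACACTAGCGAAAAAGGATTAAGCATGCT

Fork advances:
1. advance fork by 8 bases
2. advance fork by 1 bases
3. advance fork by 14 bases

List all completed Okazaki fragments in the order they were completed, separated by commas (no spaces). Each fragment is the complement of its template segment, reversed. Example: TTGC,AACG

Step 1: advance 8 -> fork_pos = 0 + 8 = 8. Reached multiple(s) of 5: 5 -> fragment 1 completed (1 total).
Step 2: advance 1 -> fork_pos = 8 + 1 = 9. Next multiple of 5 is 10 (not reached); still 1 fragment(s).
Step 3: advance 14 -> fork_pos = 9 + 14 = 23. Reached multiple(s) of 5: 10, 15, 20 -> fragments 2-4 completed (4 total).
Final fork_pos = 23, so 4 fragment(s) are complete. Build each: template segment -> complement -> reverse.
Fragment 1: template[0:5] = GACTC -> complement CTGAG -> reversed GAGTC
Fragment 2: template[5:10] = AACAC -> complement TTGTG -> reversed GTGTT
Fragment 3: template[10:15] = TAGCG -> complement ATCGC -> reversed CGCTA
Fragment 4: template[15:20] = AAAAA -> complement TTTTT -> reversed TTTTT

Answer: GAGTC,GTGTT,CGCTA,TTTTT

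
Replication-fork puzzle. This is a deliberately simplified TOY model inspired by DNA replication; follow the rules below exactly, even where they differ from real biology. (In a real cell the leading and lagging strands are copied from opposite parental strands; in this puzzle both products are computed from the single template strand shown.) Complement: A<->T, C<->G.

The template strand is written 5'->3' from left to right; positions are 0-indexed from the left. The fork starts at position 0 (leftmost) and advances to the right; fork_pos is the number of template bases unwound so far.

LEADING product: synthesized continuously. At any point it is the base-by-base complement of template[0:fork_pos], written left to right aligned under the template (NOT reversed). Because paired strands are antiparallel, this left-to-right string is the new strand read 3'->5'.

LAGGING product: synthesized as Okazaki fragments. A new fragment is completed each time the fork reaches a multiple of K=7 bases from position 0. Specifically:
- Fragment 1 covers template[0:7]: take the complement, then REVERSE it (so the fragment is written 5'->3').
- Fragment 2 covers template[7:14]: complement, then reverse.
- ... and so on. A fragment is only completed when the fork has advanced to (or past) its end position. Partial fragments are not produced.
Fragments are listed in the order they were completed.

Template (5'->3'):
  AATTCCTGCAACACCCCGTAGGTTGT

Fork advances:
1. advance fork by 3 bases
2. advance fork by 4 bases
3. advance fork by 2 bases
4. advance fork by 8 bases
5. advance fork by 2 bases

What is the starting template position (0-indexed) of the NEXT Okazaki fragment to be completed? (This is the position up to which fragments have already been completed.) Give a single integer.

Answer: 14

Derivation:
Step 1: advance 3 -> fork_pos = 0 + 3 = 3. Next multiple of 7 is 7 (not reached); still 0 fragment(s).
Step 2: advance 4 -> fork_pos = 3 + 4 = 7. Reached multiple(s) of 7: 7 -> fragment 1 completed (1 total).
Step 3: advance 2 -> fork_pos = 7 + 2 = 9. Next multiple of 7 is 14 (not reached); still 1 fragment(s).
Step 4: advance 8 -> fork_pos = 9 + 8 = 17. Reached multiple(s) of 7: 14 -> fragment 2 completed (2 total).
Step 5: advance 2 -> fork_pos = 17 + 2 = 19. Next multiple of 7 is 21 (not reached); still 2 fragment(s).
2 fragment(s) completed, covering template[0:14] (2 x 7 = 14). The next fragment, fragment 3, covers template[14:21], so it starts at position 14.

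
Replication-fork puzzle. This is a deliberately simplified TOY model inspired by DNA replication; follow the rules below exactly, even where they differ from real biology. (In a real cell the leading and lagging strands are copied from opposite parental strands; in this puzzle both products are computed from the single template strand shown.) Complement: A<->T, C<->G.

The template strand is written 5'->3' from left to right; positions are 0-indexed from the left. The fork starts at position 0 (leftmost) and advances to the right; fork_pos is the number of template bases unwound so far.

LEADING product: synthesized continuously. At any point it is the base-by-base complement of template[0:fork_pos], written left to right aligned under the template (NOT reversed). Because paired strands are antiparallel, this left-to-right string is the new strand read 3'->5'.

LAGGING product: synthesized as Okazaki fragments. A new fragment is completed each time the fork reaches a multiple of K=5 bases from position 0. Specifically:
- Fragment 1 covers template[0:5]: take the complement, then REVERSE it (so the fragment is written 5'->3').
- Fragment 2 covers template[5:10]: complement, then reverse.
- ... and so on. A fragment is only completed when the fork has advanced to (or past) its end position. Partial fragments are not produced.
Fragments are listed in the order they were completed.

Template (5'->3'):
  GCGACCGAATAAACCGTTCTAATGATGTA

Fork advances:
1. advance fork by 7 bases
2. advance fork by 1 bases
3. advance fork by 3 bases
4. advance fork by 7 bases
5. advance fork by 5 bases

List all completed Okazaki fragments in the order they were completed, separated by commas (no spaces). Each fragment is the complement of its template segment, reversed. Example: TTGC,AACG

Answer: GTCGC,ATTCG,GGTTT,AGAAC

Derivation:
Step 1: advance 7 -> fork_pos = 0 + 7 = 7. Reached multiple(s) of 5: 5 -> fragment 1 completed (1 total).
Step 2: advance 1 -> fork_pos = 7 + 1 = 8. Next multiple of 5 is 10 (not reached); still 1 fragment(s).
Step 3: advance 3 -> fork_pos = 8 + 3 = 11. Reached multiple(s) of 5: 10 -> fragment 2 completed (2 total).
Step 4: advance 7 -> fork_pos = 11 + 7 = 18. Reached multiple(s) of 5: 15 -> fragment 3 completed (3 total).
Step 5: advance 5 -> fork_pos = 18 + 5 = 23. Reached multiple(s) of 5: 20 -> fragment 4 completed (4 total).
Final fork_pos = 23, so 4 fragment(s) are complete. Build each: template segment -> complement -> reverse.
Fragment 1: template[0:5] = GCGAC -> complement CGCTG -> reversed GTCGC
Fragment 2: template[5:10] = CGAAT -> complement GCTTA -> reversed ATTCG
Fragment 3: template[10:15] = AAACC -> complement TTTGG -> reversed GGTTT
Fragment 4: template[15:20] = GTTCT -> complement CAAGA -> reversed AGAAC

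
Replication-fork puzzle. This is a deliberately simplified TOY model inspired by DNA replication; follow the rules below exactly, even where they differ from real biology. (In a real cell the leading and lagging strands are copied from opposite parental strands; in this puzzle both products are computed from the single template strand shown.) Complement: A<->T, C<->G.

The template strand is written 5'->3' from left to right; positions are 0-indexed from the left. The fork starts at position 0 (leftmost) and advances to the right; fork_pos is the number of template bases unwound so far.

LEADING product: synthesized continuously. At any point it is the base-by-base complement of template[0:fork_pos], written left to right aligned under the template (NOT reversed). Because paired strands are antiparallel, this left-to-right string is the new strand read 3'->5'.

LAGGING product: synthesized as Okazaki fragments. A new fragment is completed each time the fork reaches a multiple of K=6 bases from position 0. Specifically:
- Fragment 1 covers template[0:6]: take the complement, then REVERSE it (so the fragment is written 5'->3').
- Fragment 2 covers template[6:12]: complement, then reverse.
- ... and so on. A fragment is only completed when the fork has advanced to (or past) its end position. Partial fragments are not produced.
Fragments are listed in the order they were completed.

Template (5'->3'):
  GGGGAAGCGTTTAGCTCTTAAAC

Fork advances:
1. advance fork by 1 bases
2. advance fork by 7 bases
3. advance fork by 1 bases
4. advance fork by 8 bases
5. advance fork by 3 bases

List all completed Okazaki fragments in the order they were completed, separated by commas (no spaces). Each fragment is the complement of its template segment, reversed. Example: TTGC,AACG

Answer: TTCCCC,AAACGC,AGAGCT

Derivation:
Step 1: advance 1 -> fork_pos = 0 + 1 = 1. Next multiple of 6 is 6 (not reached); still 0 fragment(s).
Step 2: advance 7 -> fork_pos = 1 + 7 = 8. Reached multiple(s) of 6: 6 -> fragment 1 completed (1 total).
Step 3: advance 1 -> fork_pos = 8 + 1 = 9. Next multiple of 6 is 12 (not reached); still 1 fragment(s).
Step 4: advance 8 -> fork_pos = 9 + 8 = 17. Reached multiple(s) of 6: 12 -> fragment 2 completed (2 total).
Step 5: advance 3 -> fork_pos = 17 + 3 = 20. Reached multiple(s) of 6: 18 -> fragment 3 completed (3 total).
Final fork_pos = 20, so 3 fragment(s) are complete. Build each: template segment -> complement -> reverse.
Fragment 1: template[0:6] = GGGGAA -> complement CCCCTT -> reversed TTCCCC
Fragment 2: template[6:12] = GCGTTT -> complement CGCAAA -> reversed AAACGC
Fragment 3: template[12:18] = AGCTCT -> complement TCGAGA -> reversed AGAGCT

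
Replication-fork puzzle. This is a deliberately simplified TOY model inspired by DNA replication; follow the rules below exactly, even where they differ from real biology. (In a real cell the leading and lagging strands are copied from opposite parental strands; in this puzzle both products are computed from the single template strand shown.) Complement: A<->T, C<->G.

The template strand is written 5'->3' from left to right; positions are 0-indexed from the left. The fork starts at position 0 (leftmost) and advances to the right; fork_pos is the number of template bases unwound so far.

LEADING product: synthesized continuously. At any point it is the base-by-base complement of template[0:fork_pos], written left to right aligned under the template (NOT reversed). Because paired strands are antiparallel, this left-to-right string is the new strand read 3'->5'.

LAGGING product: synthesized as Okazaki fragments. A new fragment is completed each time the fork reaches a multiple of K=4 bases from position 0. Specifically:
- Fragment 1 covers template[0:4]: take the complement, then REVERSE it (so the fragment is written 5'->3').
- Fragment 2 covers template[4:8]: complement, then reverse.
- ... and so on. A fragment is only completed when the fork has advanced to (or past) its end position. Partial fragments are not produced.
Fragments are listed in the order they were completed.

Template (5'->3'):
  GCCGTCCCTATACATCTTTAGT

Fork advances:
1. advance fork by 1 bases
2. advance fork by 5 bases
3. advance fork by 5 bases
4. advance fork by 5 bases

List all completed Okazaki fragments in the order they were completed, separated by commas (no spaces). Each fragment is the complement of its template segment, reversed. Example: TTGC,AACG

Step 1: advance 1 -> fork_pos = 0 + 1 = 1. Next multiple of 4 is 4 (not reached); still 0 fragment(s).
Step 2: advance 5 -> fork_pos = 1 + 5 = 6. Reached multiple(s) of 4: 4 -> fragment 1 completed (1 total).
Step 3: advance 5 -> fork_pos = 6 + 5 = 11. Reached multiple(s) of 4: 8 -> fragment 2 completed (2 total).
Step 4: advance 5 -> fork_pos = 11 + 5 = 16. Reached multiple(s) of 4: 12, 16 -> fragments 3-4 completed (4 total).
Final fork_pos = 16, so 4 fragment(s) are complete. Build each: template segment -> complement -> reverse.
Fragment 1: template[0:4] = GCCG -> complement CGGC -> reversed CGGC
Fragment 2: template[4:8] = TCCC -> complement AGGG -> reversed GGGA
Fragment 3: template[8:12] = TATA -> complement ATAT -> reversed TATA
Fragment 4: template[12:16] = CATC -> complement GTAG -> reversed GATG

Answer: CGGC,GGGA,TATA,GATG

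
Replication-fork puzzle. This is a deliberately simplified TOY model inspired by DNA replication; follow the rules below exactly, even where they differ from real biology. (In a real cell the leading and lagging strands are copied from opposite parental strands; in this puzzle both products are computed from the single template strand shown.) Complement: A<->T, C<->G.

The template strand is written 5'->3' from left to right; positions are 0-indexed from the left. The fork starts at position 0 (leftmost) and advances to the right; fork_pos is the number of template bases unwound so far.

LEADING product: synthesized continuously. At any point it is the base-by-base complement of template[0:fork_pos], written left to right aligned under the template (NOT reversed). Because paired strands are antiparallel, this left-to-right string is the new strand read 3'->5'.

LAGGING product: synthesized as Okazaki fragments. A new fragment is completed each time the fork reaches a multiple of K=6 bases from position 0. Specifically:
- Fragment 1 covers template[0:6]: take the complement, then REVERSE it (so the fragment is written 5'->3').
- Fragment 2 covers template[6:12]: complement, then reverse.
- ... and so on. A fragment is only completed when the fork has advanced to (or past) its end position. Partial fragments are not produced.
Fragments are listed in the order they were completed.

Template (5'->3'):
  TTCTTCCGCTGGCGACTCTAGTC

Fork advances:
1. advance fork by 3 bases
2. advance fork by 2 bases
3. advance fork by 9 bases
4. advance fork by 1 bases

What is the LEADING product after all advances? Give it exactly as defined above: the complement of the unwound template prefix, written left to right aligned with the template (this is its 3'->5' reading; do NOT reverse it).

Answer: AAGAAGGCGACCGCT

Derivation:
Step 1: advance 3 -> fork_pos = 0 + 3 = 3.
Step 2: advance 2 -> fork_pos = 3 + 2 = 5.
Step 3: advance 9 -> fork_pos = 5 + 9 = 14.
Step 4: advance 1 -> fork_pos = 14 + 1 = 15.
Unwound prefix: template[0:15] = TTCTTCCGCTGGCGA
Complement it base by base (A<->T, C<->G), keeping left-to-right order:
  [0:5] TTCTT -> AAGAA
  [5:10] CCGCT -> GGCGA
  [10:15] GGCGA -> CCGCT
Concatenate: AAGAAGGCGACCGCT (length 15; written aligned with the template, i.e. 3'->5').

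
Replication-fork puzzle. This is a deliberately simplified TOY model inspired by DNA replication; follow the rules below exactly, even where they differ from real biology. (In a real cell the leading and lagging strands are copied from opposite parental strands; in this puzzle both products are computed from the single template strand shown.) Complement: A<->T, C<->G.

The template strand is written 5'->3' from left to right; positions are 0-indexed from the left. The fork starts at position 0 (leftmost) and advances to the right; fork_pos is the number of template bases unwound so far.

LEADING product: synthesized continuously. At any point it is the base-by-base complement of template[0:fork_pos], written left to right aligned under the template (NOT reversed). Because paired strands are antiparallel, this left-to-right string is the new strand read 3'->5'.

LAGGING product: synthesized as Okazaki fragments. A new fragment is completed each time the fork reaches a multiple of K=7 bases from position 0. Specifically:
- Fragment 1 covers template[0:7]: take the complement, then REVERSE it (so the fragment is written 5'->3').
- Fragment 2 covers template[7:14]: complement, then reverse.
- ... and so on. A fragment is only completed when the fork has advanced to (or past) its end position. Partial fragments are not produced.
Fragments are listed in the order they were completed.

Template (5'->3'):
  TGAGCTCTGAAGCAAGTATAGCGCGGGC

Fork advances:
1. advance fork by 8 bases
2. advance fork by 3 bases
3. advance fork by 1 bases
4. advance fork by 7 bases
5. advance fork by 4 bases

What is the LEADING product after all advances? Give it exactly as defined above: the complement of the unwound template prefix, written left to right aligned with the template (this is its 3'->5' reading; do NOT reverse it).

Answer: ACTCGAGACTTCGTTCATATCGC

Derivation:
Step 1: advance 8 -> fork_pos = 0 + 8 = 8.
Step 2: advance 3 -> fork_pos = 8 + 3 = 11.
Step 3: advance 1 -> fork_pos = 11 + 1 = 12.
Step 4: advance 7 -> fork_pos = 12 + 7 = 19.
Step 5: advance 4 -> fork_pos = 19 + 4 = 23.
Unwound prefix: template[0:23] = TGAGCTCTGAAGCAAGTATAGCG
Complement it base by base (A<->T, C<->G), keeping left-to-right order:
  [0:5] TGAGC -> ACTCG
  [5:10] TCTGA -> AGACT
  [10:15] AGCAA -> TCGTT
  [15:20] GTATA -> CATAT
  [20:23] GCG -> CGC
Concatenate: ACTCGAGACTTCGTTCATATCGC (length 23; written aligned with the template, i.e. 3'->5').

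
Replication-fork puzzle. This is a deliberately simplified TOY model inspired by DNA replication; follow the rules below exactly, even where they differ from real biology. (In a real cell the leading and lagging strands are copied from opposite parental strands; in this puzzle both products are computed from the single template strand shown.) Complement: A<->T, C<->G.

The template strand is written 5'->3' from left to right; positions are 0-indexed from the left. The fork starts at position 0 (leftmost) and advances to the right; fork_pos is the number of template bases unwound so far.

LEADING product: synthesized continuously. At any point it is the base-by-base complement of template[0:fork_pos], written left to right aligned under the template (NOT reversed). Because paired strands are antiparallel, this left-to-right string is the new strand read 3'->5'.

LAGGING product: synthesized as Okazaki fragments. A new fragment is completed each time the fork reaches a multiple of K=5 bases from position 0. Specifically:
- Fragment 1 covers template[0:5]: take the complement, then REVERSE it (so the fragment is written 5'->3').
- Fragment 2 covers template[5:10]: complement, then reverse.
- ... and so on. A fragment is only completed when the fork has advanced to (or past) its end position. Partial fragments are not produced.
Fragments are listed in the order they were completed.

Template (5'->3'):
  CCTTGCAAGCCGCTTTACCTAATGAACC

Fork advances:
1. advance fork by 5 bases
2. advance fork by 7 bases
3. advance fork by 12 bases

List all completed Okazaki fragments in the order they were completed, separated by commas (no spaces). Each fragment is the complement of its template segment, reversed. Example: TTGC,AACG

Step 1: advance 5 -> fork_pos = 0 + 5 = 5. Reached multiple(s) of 5: 5 -> fragment 1 completed (1 total).
Step 2: advance 7 -> fork_pos = 5 + 7 = 12. Reached multiple(s) of 5: 10 -> fragment 2 completed (2 total).
Step 3: advance 12 -> fork_pos = 12 + 12 = 24. Reached multiple(s) of 5: 15, 20 -> fragments 3-4 completed (4 total).
Final fork_pos = 24, so 4 fragment(s) are complete. Build each: template segment -> complement -> reverse.
Fragment 1: template[0:5] = CCTTG -> complement GGAAC -> reversed CAAGG
Fragment 2: template[5:10] = CAAGC -> complement GTTCG -> reversed GCTTG
Fragment 3: template[10:15] = CGCTT -> complement GCGAA -> reversed AAGCG
Fragment 4: template[15:20] = TACCT -> complement ATGGA -> reversed AGGTA

Answer: CAAGG,GCTTG,AAGCG,AGGTA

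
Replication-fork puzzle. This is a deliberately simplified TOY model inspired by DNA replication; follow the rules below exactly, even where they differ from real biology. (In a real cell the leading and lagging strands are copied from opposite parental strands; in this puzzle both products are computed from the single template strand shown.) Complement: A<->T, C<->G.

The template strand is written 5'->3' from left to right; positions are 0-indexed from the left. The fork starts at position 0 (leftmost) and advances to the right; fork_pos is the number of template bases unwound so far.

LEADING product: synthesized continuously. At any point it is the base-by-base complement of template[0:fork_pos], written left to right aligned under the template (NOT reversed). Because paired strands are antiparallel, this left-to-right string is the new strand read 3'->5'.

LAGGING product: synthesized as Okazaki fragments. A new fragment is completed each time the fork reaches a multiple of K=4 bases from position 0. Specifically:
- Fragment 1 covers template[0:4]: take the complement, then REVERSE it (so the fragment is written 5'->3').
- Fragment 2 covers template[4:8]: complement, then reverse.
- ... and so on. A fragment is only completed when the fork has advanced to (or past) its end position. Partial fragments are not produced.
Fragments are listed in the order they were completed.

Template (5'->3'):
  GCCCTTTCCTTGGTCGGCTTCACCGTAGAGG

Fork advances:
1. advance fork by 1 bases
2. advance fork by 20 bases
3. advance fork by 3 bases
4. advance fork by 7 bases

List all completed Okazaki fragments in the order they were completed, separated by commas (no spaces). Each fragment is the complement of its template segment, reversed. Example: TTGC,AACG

Answer: GGGC,GAAA,CAAG,CGAC,AAGC,GGTG,CTAC

Derivation:
Step 1: advance 1 -> fork_pos = 0 + 1 = 1. Next multiple of 4 is 4 (not reached); still 0 fragment(s).
Step 2: advance 20 -> fork_pos = 1 + 20 = 21. Reached multiple(s) of 4: 4, 8, 12, 16, 20 -> fragments 1-5 completed (5 total).
Step 3: advance 3 -> fork_pos = 21 + 3 = 24. Reached multiple(s) of 4: 24 -> fragment 6 completed (6 total).
Step 4: advance 7 -> fork_pos = 24 + 7 = 31. Reached multiple(s) of 4: 28 -> fragment 7 completed (7 total).
Final fork_pos = 31, so 7 fragment(s) are complete. Build each: template segment -> complement -> reverse.
Fragment 1: template[0:4] = GCCC -> complement CGGG -> reversed GGGC
Fragment 2: template[4:8] = TTTC -> complement AAAG -> reversed GAAA
Fragment 3: template[8:12] = CTTG -> complement GAAC -> reversed CAAG
Fragment 4: template[12:16] = GTCG -> complement CAGC -> reversed CGAC
Fragment 5: template[16:20] = GCTT -> complement CGAA -> reversed AAGC
Fragment 6: template[20:24] = CACC -> complement GTGG -> reversed GGTG
Fragment 7: template[24:28] = GTAG -> complement CATC -> reversed CTAC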